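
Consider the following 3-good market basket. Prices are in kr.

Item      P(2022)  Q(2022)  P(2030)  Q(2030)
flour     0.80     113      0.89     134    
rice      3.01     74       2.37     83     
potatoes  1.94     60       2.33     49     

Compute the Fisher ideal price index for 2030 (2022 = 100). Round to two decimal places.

Laspeyres component (base-period weights):
ΣP(2030)Q(2022) = 0.89×113 + 2.37×74 + 2.33×60 = 100.57 + 175.38 + 139.8 = 415.75
ΣP(2022)Q(2022) = 0.80×113 + 3.01×74 + 1.94×60 = 90.4 + 222.74 + 116.4 = 429.54
L = 415.75 / 429.54 × 100 = 96.7896
Paasche component (current-period weights):
ΣP(2030)Q(2030) = 0.89×134 + 2.37×83 + 2.33×49 = 119.26 + 196.71 + 114.17 = 430.14
ΣP(2022)Q(2030) = 0.80×134 + 3.01×83 + 1.94×49 = 107.2 + 249.83 + 95.06 = 452.09
P = 430.14 / 452.09 × 100 = 95.1448
Fisher = √(L × P) = √(96.7896 × 95.1448) = 95.9637

95.96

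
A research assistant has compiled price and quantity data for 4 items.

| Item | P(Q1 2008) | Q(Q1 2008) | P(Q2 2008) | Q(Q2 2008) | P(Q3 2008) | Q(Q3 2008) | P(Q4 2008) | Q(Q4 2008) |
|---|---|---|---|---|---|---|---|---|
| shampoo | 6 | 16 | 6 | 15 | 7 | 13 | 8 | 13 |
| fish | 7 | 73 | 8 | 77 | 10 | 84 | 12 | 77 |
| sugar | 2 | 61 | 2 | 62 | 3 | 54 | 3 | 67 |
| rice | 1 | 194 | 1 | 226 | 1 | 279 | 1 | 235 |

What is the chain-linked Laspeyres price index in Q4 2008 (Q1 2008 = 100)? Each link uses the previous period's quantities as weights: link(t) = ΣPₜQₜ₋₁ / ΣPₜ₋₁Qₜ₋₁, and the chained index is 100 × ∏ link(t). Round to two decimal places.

Link Q1 2008→Q2 2008:
ΣP(Q2 2008)Q(Q1 2008) = 6×16 + 8×73 + 2×61 + 1×194 = 96 + 584 + 122 + 194 = 996
ΣP(Q1 2008)Q(Q1 2008) = 6×16 + 7×73 + 2×61 + 1×194 = 96 + 511 + 122 + 194 = 923
link = 996/923 = 1.079090
Link Q2 2008→Q3 2008:
ΣP(Q3 2008)Q(Q2 2008) = 7×15 + 10×77 + 3×62 + 1×226 = 105 + 770 + 186 + 226 = 1287
ΣP(Q2 2008)Q(Q2 2008) = 6×15 + 8×77 + 2×62 + 1×226 = 90 + 616 + 124 + 226 = 1056
link = 1287/1056 = 1.218750
Link Q3 2008→Q4 2008:
ΣP(Q4 2008)Q(Q3 2008) = 8×13 + 12×84 + 3×54 + 1×279 = 104 + 1008 + 162 + 279 = 1553
ΣP(Q3 2008)Q(Q3 2008) = 7×13 + 10×84 + 3×54 + 1×279 = 91 + 840 + 162 + 279 = 1372
link = 1553/1372 = 1.131924
Chained index = 100 × 1.079090 × 1.218750 × 1.131924 = 148.8640

148.86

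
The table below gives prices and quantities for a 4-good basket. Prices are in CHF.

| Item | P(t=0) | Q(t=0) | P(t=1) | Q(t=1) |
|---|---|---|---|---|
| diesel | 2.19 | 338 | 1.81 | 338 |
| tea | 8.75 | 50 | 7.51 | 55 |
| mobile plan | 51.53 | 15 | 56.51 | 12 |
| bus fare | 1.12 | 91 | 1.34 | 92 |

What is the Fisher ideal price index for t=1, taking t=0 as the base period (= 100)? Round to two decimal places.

94.66

Laspeyres component (base-period weights):
ΣP(t=1)Q(t=0) = 1.81×338 + 7.51×50 + 56.51×15 + 1.34×91 = 611.78 + 375.5 + 847.65 + 121.94 = 1956.87
ΣP(t=0)Q(t=0) = 2.19×338 + 8.75×50 + 51.53×15 + 1.12×91 = 740.22 + 437.5 + 772.95 + 101.92 = 2052.59
L = 1956.87 / 2052.59 × 100 = 95.3366
Paasche component (current-period weights):
ΣP(t=1)Q(t=1) = 1.81×338 + 7.51×55 + 56.51×12 + 1.34×92 = 611.78 + 413.05 + 678.12 + 123.28 = 1826.23
ΣP(t=0)Q(t=1) = 2.19×338 + 8.75×55 + 51.53×12 + 1.12×92 = 740.22 + 481.25 + 618.36 + 103.04 = 1942.87
P = 1826.23 / 1942.87 × 100 = 93.9965
Fisher = √(L × P) = √(95.3366 × 93.9965) = 94.6642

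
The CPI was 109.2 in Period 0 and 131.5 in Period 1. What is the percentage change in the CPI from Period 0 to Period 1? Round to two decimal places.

20.42%

Change = (131.5 − 109.2) / 109.2 × 100
       = 22.3 / 109.2 × 100 = 20.4212%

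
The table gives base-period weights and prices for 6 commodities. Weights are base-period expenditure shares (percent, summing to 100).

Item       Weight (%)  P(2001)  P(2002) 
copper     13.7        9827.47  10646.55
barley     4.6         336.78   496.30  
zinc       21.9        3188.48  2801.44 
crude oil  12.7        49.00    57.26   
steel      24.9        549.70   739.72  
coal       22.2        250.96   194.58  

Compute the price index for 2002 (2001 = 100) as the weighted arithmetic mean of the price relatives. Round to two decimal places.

106.42

copper: 13.7 × (10646.55/9827.47) = 13.7 × 1.083346 = 14.8418
barley: 4.6 × (496.30/336.78) = 4.6 × 1.473662 = 6.7788
zinc: 21.9 × (2801.44/3188.48) = 21.9 × 0.878613 = 19.2416
crude oil: 12.7 × (57.26/49.00) = 12.7 × 1.168571 = 14.8409
steel: 24.9 × (739.72/549.70) = 24.9 × 1.345679 = 33.5074
coal: 22.2 × (194.58/250.96) = 22.2 × 0.775343 = 17.2126
Index = Σ wᵢ·(p₁ᵢ/p₀ᵢ) = 14.8418 + 6.7788 + 19.2416 + 14.8409 + 33.5074 + 17.2126 = 106.4232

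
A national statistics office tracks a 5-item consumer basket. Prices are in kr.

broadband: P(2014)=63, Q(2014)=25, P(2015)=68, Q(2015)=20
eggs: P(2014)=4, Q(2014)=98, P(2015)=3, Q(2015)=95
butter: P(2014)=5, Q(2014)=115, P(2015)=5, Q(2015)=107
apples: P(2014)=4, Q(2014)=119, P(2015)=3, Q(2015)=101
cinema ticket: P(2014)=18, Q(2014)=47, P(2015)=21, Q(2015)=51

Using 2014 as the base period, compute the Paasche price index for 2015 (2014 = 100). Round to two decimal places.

Paasche price index uses current-period quantities as weights.
ΣP(2015)·Q(2015) = 68×20 + 3×95 + 5×107 + 3×101 + 21×51 = 1360 + 285 + 535 + 303 + 1071 = 3554
ΣP(2014)·Q(2015) = 63×20 + 4×95 + 5×107 + 4×101 + 18×51 = 1260 + 380 + 535 + 404 + 918 = 3497
Index = 3554 / 3497 × 100 = 101.6300

101.63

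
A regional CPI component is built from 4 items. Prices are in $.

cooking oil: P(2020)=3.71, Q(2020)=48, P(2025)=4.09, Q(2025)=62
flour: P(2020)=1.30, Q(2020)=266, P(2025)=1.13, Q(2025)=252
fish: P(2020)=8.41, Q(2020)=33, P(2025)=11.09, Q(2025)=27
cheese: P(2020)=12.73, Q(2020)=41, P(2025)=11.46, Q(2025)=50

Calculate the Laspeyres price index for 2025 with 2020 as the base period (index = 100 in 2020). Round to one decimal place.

100.7

Laspeyres price index uses base-period quantities as weights.
ΣP(2025)·Q(2020) = 4.09×48 + 1.13×266 + 11.09×33 + 11.46×41 = 196.32 + 300.58 + 365.97 + 469.86 = 1332.73
ΣP(2020)·Q(2020) = 3.71×48 + 1.30×266 + 8.41×33 + 12.73×41 = 178.08 + 345.8 + 277.53 + 521.93 = 1323.34
Index = 1332.73 / 1323.34 × 100 = 100.7096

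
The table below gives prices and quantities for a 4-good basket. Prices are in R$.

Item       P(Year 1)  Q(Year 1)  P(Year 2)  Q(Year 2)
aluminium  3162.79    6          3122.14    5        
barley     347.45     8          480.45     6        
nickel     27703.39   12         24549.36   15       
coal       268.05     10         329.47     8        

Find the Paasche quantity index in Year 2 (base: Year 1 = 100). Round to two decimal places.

Paasche quantity index uses current-period prices as weights.
ΣP(Year 2)·Q(Year 2) = 3122.14×5 + 480.45×6 + 24549.36×15 + 329.47×8 = 15610.7 + 2882.7 + 368240.4 + 2635.76 = 389369.56
ΣP(Year 2)·Q(Year 1) = 3122.14×6 + 480.45×8 + 24549.36×12 + 329.47×10 = 18732.84 + 3843.6 + 294592.32 + 3294.7 = 320463.46
Index = 389369.56 / 320463.46 × 100 = 121.5020

121.50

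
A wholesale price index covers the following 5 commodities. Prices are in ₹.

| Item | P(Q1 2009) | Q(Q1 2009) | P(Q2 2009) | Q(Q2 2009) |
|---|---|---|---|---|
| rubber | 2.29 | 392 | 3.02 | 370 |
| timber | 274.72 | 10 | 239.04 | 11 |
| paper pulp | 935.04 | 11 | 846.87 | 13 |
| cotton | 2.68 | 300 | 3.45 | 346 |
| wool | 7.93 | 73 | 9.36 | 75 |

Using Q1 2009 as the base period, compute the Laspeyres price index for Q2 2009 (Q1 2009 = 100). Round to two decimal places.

Laspeyres price index uses base-period quantities as weights.
ΣP(Q2 2009)·Q(Q1 2009) = 3.02×392 + 239.04×10 + 846.87×11 + 3.45×300 + 9.36×73 = 1183.84 + 2390.4 + 9315.57 + 1035 + 683.28 = 14608.09
ΣP(Q1 2009)·Q(Q1 2009) = 2.29×392 + 274.72×10 + 935.04×11 + 2.68×300 + 7.93×73 = 897.68 + 2747.2 + 10285.44 + 804 + 578.89 = 15313.21
Index = 14608.09 / 15313.21 × 100 = 95.3953

95.40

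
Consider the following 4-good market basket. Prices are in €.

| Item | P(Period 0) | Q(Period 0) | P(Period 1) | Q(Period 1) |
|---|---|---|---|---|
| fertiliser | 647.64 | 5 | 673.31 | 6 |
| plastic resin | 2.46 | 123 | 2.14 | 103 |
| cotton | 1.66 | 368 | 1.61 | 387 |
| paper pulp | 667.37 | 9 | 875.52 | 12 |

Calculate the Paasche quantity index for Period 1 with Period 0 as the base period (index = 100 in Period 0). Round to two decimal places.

Paasche quantity index uses current-period prices as weights.
ΣP(Period 1)·Q(Period 1) = 673.31×6 + 2.14×103 + 1.61×387 + 875.52×12 = 4039.86 + 220.42 + 623.07 + 10506.24 = 15389.59
ΣP(Period 1)·Q(Period 0) = 673.31×5 + 2.14×123 + 1.61×368 + 875.52×9 = 3366.55 + 263.22 + 592.48 + 7879.68 = 12101.93
Index = 15389.59 / 12101.93 × 100 = 127.1664

127.17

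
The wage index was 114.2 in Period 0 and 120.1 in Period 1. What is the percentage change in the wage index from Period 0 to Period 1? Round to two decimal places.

Change = (120.1 − 114.2) / 114.2 × 100
       = 5.9 / 114.2 × 100 = 5.1664%

5.17%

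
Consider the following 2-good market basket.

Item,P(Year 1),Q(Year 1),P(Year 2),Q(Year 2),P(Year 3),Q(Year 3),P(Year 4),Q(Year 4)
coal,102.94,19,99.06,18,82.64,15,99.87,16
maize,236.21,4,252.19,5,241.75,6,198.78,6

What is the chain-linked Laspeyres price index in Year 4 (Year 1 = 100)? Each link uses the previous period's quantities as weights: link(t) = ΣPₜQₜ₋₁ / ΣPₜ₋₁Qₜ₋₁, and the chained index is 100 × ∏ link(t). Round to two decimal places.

88.30

Link Year 1→Year 2:
ΣP(Year 2)Q(Year 1) = 99.06×19 + 252.19×4 = 1882.14 + 1008.76 = 2890.9
ΣP(Year 1)Q(Year 1) = 102.94×19 + 236.21×4 = 1955.86 + 944.84 = 2900.7
link = 2890.9/2900.7 = 0.996622
Link Year 2→Year 3:
ΣP(Year 3)Q(Year 2) = 82.64×18 + 241.75×5 = 1487.52 + 1208.75 = 2696.27
ΣP(Year 2)Q(Year 2) = 99.06×18 + 252.19×5 = 1783.08 + 1260.95 = 3044.03
link = 2696.27/3044.03 = 0.885757
Link Year 3→Year 4:
ΣP(Year 4)Q(Year 3) = 99.87×15 + 198.78×6 = 1498.05 + 1192.68 = 2690.73
ΣP(Year 3)Q(Year 3) = 82.64×15 + 241.75×6 = 1239.6 + 1450.5 = 2690.1
link = 2690.73/2690.1 = 1.000234
Chained index = 100 × 0.996622 × 0.885757 × 1.000234 = 88.2971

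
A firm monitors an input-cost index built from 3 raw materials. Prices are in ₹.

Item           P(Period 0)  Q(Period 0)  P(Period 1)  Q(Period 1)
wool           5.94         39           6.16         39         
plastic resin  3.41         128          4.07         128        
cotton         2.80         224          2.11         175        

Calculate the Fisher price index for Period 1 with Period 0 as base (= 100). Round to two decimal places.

Laspeyres component (base-period weights):
ΣP(Period 1)Q(Period 0) = 6.16×39 + 4.07×128 + 2.11×224 = 240.24 + 520.96 + 472.64 = 1233.84
ΣP(Period 0)Q(Period 0) = 5.94×39 + 3.41×128 + 2.80×224 = 231.66 + 436.48 + 627.2 = 1295.34
L = 1233.84 / 1295.34 × 100 = 95.2522
Paasche component (current-period weights):
ΣP(Period 1)Q(Period 1) = 6.16×39 + 4.07×128 + 2.11×175 = 240.24 + 520.96 + 369.25 = 1130.45
ΣP(Period 0)Q(Period 1) = 5.94×39 + 3.41×128 + 2.80×175 = 231.66 + 436.48 + 490 = 1158.14
P = 1130.45 / 1158.14 × 100 = 97.6091
Fisher = √(L × P) = √(95.2522 × 97.6091) = 96.4235

96.42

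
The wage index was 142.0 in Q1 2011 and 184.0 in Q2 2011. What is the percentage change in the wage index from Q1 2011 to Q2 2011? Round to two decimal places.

29.58%

Change = (184.0 − 142.0) / 142.0 × 100
       = 42.0 / 142.0 × 100 = 29.5775%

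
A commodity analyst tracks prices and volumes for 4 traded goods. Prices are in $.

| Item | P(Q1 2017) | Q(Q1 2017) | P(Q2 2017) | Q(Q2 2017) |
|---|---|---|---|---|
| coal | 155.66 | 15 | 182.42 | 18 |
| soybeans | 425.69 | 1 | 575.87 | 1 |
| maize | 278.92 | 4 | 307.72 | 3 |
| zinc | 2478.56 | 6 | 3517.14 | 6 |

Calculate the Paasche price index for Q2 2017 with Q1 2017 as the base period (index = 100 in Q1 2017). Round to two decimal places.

Paasche price index uses current-period quantities as weights.
ΣP(Q2 2017)·Q(Q2 2017) = 182.42×18 + 575.87×1 + 307.72×3 + 3517.14×6 = 3283.56 + 575.87 + 923.16 + 21102.84 = 25885.43
ΣP(Q1 2017)·Q(Q2 2017) = 155.66×18 + 425.69×1 + 278.92×3 + 2478.56×6 = 2801.88 + 425.69 + 836.76 + 14871.36 = 18935.69
Index = 25885.43 / 18935.69 × 100 = 136.7018

136.70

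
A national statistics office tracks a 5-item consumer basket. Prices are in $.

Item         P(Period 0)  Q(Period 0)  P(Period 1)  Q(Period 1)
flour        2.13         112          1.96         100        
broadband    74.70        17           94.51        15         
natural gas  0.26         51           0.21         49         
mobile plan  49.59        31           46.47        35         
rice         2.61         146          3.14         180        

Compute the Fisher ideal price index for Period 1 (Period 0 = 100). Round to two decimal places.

108.01

Laspeyres component (base-period weights):
ΣP(Period 1)Q(Period 0) = 1.96×112 + 94.51×17 + 0.21×51 + 46.47×31 + 3.14×146 = 219.52 + 1606.67 + 10.71 + 1440.57 + 458.44 = 3735.91
ΣP(Period 0)Q(Period 0) = 2.13×112 + 74.70×17 + 0.26×51 + 49.59×31 + 2.61×146 = 238.56 + 1269.9 + 13.26 + 1537.29 + 381.06 = 3440.07
L = 3735.91 / 3440.07 × 100 = 108.5998
Paasche component (current-period weights):
ΣP(Period 1)Q(Period 1) = 1.96×100 + 94.51×15 + 0.21×49 + 46.47×35 + 3.14×180 = 196 + 1417.65 + 10.29 + 1626.45 + 565.2 = 3815.59
ΣP(Period 0)Q(Period 1) = 2.13×100 + 74.70×15 + 0.26×49 + 49.59×35 + 2.61×180 = 213 + 1120.5 + 12.74 + 1735.65 + 469.8 = 3551.69
P = 3815.59 / 3551.69 × 100 = 107.4303
Fisher = √(L × P) = √(108.5998 × 107.4303) = 108.0135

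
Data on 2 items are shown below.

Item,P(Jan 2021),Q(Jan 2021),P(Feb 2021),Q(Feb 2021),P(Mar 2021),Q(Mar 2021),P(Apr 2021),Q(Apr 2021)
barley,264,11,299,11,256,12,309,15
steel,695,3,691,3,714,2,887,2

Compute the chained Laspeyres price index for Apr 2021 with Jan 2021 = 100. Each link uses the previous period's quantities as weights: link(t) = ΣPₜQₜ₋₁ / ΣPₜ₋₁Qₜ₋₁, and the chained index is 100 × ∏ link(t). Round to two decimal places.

121.07

Link Jan 2021→Feb 2021:
ΣP(Feb 2021)Q(Jan 2021) = 299×11 + 691×3 = 3289 + 2073 = 5362
ΣP(Jan 2021)Q(Jan 2021) = 264×11 + 695×3 = 2904 + 2085 = 4989
link = 5362/4989 = 1.074764
Link Feb 2021→Mar 2021:
ΣP(Mar 2021)Q(Feb 2021) = 256×11 + 714×3 = 2816 + 2142 = 4958
ΣP(Feb 2021)Q(Feb 2021) = 299×11 + 691×3 = 3289 + 2073 = 5362
link = 4958/5362 = 0.924655
Link Mar 2021→Apr 2021:
ΣP(Apr 2021)Q(Mar 2021) = 309×12 + 887×2 = 3708 + 1774 = 5482
ΣP(Mar 2021)Q(Mar 2021) = 256×12 + 714×2 = 3072 + 1428 = 4500
link = 5482/4500 = 1.218222
Chained index = 100 × 1.074764 × 0.924655 × 1.218222 = 121.0653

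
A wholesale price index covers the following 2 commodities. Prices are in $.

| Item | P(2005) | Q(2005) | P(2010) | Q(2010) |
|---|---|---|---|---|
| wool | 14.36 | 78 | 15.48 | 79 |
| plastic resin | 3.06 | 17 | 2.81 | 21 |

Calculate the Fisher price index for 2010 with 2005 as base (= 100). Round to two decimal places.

Laspeyres component (base-period weights):
ΣP(2010)Q(2005) = 15.48×78 + 2.81×17 = 1207.44 + 47.77 = 1255.21
ΣP(2005)Q(2005) = 14.36×78 + 3.06×17 = 1120.08 + 52.02 = 1172.1
L = 1255.21 / 1172.1 × 100 = 107.0907
Paasche component (current-period weights):
ΣP(2010)Q(2010) = 15.48×79 + 2.81×21 = 1222.92 + 59.01 = 1281.93
ΣP(2005)Q(2010) = 14.36×79 + 3.06×21 = 1134.44 + 64.26 = 1198.7
P = 1281.93 / 1198.7 × 100 = 106.9434
Fisher = √(L × P) = √(107.0907 × 106.9434) = 107.0170

107.02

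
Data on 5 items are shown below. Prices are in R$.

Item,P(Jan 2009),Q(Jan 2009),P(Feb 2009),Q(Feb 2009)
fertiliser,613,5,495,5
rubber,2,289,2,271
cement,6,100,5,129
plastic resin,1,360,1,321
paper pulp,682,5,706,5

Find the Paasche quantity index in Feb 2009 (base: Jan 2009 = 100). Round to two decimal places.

100.94

Paasche quantity index uses current-period prices as weights.
ΣP(Feb 2009)·Q(Feb 2009) = 495×5 + 2×271 + 5×129 + 1×321 + 706×5 = 2475 + 542 + 645 + 321 + 3530 = 7513
ΣP(Feb 2009)·Q(Jan 2009) = 495×5 + 2×289 + 5×100 + 1×360 + 706×5 = 2475 + 578 + 500 + 360 + 3530 = 7443
Index = 7513 / 7443 × 100 = 100.9405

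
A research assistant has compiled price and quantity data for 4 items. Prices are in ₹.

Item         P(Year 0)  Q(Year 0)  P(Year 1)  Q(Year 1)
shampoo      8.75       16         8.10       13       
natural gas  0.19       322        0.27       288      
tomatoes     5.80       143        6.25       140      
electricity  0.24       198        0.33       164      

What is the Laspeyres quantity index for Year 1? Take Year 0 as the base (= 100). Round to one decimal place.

Laspeyres quantity index uses base-period prices as weights.
ΣP(Year 0)·Q(Year 1) = 8.75×13 + 0.19×288 + 5.80×140 + 0.24×164 = 113.75 + 54.72 + 812 + 39.36 = 1019.83
ΣP(Year 0)·Q(Year 0) = 8.75×16 + 0.19×322 + 5.80×143 + 0.24×198 = 140 + 61.18 + 829.4 + 47.52 = 1078.1
Index = 1019.83 / 1078.1 × 100 = 94.5951

94.6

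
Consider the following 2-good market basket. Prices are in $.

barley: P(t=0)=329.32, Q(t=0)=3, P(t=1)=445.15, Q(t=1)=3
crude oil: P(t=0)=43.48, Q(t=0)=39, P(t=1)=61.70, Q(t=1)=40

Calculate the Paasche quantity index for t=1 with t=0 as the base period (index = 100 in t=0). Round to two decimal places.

Paasche quantity index uses current-period prices as weights.
ΣP(t=1)·Q(t=1) = 445.15×3 + 61.70×40 = 1335.45 + 2468 = 3803.45
ΣP(t=1)·Q(t=0) = 445.15×3 + 61.70×39 = 1335.45 + 2406.3 = 3741.75
Index = 3803.45 / 3741.75 × 100 = 101.6490

101.65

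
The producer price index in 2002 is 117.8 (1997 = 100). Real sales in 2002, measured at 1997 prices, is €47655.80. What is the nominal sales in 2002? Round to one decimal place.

56138.5

Nominal = Real × (Index/100) = 47655.80 × (117.8/100)
        = 47655.80 × 1.178 = 56138.5324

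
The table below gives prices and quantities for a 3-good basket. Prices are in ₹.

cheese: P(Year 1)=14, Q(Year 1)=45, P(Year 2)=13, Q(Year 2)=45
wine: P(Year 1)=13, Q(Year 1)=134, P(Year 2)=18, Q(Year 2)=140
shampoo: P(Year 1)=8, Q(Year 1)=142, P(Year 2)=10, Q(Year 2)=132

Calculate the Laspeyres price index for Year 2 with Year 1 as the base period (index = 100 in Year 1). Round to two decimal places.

125.91

Laspeyres price index uses base-period quantities as weights.
ΣP(Year 2)·Q(Year 1) = 13×45 + 18×134 + 10×142 = 585 + 2412 + 1420 = 4417
ΣP(Year 1)·Q(Year 1) = 14×45 + 13×134 + 8×142 = 630 + 1742 + 1136 = 3508
Index = 4417 / 3508 × 100 = 125.9122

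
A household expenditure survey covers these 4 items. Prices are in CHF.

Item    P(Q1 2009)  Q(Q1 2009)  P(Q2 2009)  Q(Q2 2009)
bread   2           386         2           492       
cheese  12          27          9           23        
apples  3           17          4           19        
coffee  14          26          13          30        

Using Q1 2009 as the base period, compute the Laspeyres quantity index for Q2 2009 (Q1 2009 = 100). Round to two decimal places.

Laspeyres quantity index uses base-period prices as weights.
ΣP(Q1 2009)·Q(Q2 2009) = 2×492 + 12×23 + 3×19 + 14×30 = 984 + 276 + 57 + 420 = 1737
ΣP(Q1 2009)·Q(Q1 2009) = 2×386 + 12×27 + 3×17 + 14×26 = 772 + 324 + 51 + 364 = 1511
Index = 1737 / 1511 × 100 = 114.9570

114.96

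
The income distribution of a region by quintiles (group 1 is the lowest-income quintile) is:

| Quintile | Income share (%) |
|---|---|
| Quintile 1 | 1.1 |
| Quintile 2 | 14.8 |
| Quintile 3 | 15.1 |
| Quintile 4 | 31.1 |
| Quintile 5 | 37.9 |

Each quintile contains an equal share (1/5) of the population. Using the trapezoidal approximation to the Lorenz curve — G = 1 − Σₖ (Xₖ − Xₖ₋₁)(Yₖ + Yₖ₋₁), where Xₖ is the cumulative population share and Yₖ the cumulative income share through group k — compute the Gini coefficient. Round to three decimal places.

Cumulative income shares Yₖ: 0.0110, 0.1590, 0.3100, 0.6210, 1.0000
Σ (Xₖ−Xₖ₋₁)(Yₖ+Yₖ₋₁) = (1/5)(0.0110+0.0000) + (1/5)(0.1590+0.0110) + (1/5)(0.3100+0.1590) + (1/5)(0.6210+0.3100) + (1/5)(1.0000+0.6210)
  = 0.0022 + 0.0340 + 0.0938 + 0.1862 + 0.3242 = 0.6404
G = 1 − 0.6404 = 0.3596

0.360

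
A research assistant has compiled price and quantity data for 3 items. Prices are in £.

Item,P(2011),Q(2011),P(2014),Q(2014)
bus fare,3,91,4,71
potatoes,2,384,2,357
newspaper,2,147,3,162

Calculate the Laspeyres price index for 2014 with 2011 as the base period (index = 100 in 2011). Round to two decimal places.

117.83

Laspeyres price index uses base-period quantities as weights.
ΣP(2014)·Q(2011) = 4×91 + 2×384 + 3×147 = 364 + 768 + 441 = 1573
ΣP(2011)·Q(2011) = 3×91 + 2×384 + 2×147 = 273 + 768 + 294 = 1335
Index = 1573 / 1335 × 100 = 117.8277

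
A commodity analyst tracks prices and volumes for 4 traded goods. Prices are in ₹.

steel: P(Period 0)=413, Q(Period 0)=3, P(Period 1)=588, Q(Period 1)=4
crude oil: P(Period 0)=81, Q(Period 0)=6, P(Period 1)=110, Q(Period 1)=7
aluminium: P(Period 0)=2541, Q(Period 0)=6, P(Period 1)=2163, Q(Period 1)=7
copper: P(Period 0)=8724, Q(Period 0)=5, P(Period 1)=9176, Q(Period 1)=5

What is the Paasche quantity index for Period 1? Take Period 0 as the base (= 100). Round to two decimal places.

104.67

Paasche quantity index uses current-period prices as weights.
ΣP(Period 1)·Q(Period 1) = 588×4 + 110×7 + 2163×7 + 9176×5 = 2352 + 770 + 15141 + 45880 = 64143
ΣP(Period 1)·Q(Period 0) = 588×3 + 110×6 + 2163×6 + 9176×5 = 1764 + 660 + 12978 + 45880 = 61282
Index = 64143 / 61282 × 100 = 104.6686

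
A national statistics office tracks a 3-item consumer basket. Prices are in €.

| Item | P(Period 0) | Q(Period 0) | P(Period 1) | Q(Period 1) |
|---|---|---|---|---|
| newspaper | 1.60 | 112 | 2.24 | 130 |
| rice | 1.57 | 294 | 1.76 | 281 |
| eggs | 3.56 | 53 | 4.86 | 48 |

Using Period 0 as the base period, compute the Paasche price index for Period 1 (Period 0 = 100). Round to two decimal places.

Paasche price index uses current-period quantities as weights.
ΣP(Period 1)·Q(Period 1) = 2.24×130 + 1.76×281 + 4.86×48 = 291.2 + 494.56 + 233.28 = 1019.04
ΣP(Period 0)·Q(Period 1) = 1.60×130 + 1.57×281 + 3.56×48 = 208 + 441.17 + 170.88 = 820.05
Index = 1019.04 / 820.05 × 100 = 124.2656

124.27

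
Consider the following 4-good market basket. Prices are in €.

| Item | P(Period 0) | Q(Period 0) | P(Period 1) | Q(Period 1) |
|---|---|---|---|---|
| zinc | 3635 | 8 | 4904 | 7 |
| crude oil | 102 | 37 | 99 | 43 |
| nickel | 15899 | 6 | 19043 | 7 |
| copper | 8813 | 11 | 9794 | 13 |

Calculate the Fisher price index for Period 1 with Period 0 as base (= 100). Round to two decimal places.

Laspeyres component (base-period weights):
ΣP(Period 1)Q(Period 0) = 4904×8 + 99×37 + 19043×6 + 9794×11 = 39232 + 3663 + 114258 + 107734 = 264887
ΣP(Period 0)Q(Period 0) = 3635×8 + 102×37 + 15899×6 + 8813×11 = 29080 + 3774 + 95394 + 96943 = 225191
L = 264887 / 225191 × 100 = 117.6277
Paasche component (current-period weights):
ΣP(Period 1)Q(Period 1) = 4904×7 + 99×43 + 19043×7 + 9794×13 = 34328 + 4257 + 133301 + 127322 = 299208
ΣP(Period 0)Q(Period 1) = 3635×7 + 102×43 + 15899×7 + 8813×13 = 25445 + 4386 + 111293 + 114569 = 255693
P = 299208 / 255693 × 100 = 117.0185
Fisher = √(L × P) = √(117.6277 × 117.0185) = 117.3227

117.32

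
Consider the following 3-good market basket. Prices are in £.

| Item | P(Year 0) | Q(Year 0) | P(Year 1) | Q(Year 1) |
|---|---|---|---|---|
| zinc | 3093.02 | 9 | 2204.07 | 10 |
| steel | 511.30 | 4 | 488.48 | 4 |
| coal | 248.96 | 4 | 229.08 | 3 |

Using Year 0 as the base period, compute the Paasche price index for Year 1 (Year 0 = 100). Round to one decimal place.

73.2

Paasche price index uses current-period quantities as weights.
ΣP(Year 1)·Q(Year 1) = 2204.07×10 + 488.48×4 + 229.08×3 = 22040.7 + 1953.92 + 687.24 = 24681.86
ΣP(Year 0)·Q(Year 1) = 3093.02×10 + 511.30×4 + 248.96×3 = 30930.2 + 2045.2 + 746.88 = 33722.28
Index = 24681.86 / 33722.28 × 100 = 73.1916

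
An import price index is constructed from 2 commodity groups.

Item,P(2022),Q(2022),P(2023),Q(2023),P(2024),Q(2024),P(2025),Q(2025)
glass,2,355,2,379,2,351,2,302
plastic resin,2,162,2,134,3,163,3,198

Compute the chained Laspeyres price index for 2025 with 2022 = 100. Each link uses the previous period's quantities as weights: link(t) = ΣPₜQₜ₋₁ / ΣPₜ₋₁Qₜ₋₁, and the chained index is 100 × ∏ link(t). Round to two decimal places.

113.06

Link 2022→2023:
ΣP(2023)Q(2022) = 2×355 + 2×162 = 710 + 324 = 1034
ΣP(2022)Q(2022) = 2×355 + 2×162 = 710 + 324 = 1034
link = 1034/1034 = 1.000000
Link 2023→2024:
ΣP(2024)Q(2023) = 2×379 + 3×134 = 758 + 402 = 1160
ΣP(2023)Q(2023) = 2×379 + 2×134 = 758 + 268 = 1026
link = 1160/1026 = 1.130604
Link 2024→2025:
ΣP(2025)Q(2024) = 2×351 + 3×163 = 702 + 489 = 1191
ΣP(2024)Q(2024) = 2×351 + 3×163 = 702 + 489 = 1191
link = 1191/1191 = 1.000000
Chained index = 100 × 1.000000 × 1.130604 × 1.000000 = 113.0604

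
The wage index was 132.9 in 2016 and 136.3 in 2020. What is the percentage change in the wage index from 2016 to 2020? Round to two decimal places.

2.56%

Change = (136.3 − 132.9) / 132.9 × 100
       = 3.4 / 132.9 × 100 = 2.5583%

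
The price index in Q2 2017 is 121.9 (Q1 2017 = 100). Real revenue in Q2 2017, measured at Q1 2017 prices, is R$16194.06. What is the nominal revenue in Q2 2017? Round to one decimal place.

Nominal = Real × (Index/100) = 16194.06 × (121.9/100)
        = 16194.06 × 1.219 = 19740.5591

19740.6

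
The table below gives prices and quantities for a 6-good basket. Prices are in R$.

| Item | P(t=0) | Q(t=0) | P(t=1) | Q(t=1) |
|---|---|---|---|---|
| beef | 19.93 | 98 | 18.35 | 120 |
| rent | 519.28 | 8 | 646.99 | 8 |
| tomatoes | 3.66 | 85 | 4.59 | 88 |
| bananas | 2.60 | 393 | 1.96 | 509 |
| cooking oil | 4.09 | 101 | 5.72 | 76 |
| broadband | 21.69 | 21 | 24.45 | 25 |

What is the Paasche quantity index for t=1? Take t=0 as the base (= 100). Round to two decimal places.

Paasche quantity index uses current-period prices as weights.
ΣP(t=1)·Q(t=1) = 18.35×120 + 646.99×8 + 4.59×88 + 1.96×509 + 5.72×76 + 24.45×25 = 2202 + 5175.92 + 403.92 + 997.64 + 434.72 + 611.25 = 9825.45
ΣP(t=1)·Q(t=0) = 18.35×98 + 646.99×8 + 4.59×85 + 1.96×393 + 5.72×101 + 24.45×21 = 1798.3 + 5175.92 + 390.15 + 770.28 + 577.72 + 513.45 = 9225.82
Index = 9825.45 / 9225.82 × 100 = 106.4995

106.50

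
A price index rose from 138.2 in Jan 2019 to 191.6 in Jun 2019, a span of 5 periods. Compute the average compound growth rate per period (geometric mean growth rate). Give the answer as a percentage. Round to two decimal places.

6.75%

Growth factor = (191.6/138.2)^(1/5) = (1.386397)^(1/5) = 1.067524
Growth rate = 1.067524 − 1 = 0.067524 = 6.7524%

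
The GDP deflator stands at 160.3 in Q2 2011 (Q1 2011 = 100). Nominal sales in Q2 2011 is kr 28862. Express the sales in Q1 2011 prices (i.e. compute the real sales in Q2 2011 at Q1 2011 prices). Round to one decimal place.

18005.0

Real = Nominal ÷ (Index/100) = 28862 ÷ (160.3/100)
     = 28862 ÷ 1.603 = 18004.9906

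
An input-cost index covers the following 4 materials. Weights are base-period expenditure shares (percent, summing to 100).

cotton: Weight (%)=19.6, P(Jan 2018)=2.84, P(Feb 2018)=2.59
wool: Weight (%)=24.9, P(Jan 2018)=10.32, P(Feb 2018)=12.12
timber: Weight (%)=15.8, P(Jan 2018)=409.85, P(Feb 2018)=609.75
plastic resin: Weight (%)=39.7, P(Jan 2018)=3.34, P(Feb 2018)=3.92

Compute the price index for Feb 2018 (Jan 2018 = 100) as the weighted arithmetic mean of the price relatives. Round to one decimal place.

117.2

cotton: 19.6 × (2.59/2.84) = 19.6 × 0.911972 = 17.8746
wool: 24.9 × (12.12/10.32) = 24.9 × 1.174419 = 29.2430
timber: 15.8 × (609.75/409.85) = 15.8 × 1.487739 = 23.5063
plastic resin: 39.7 × (3.92/3.34) = 39.7 × 1.173653 = 46.5940
Index = Σ wᵢ·(p₁ᵢ/p₀ᵢ) = 17.8746 + 29.2430 + 23.5063 + 46.5940 = 117.2180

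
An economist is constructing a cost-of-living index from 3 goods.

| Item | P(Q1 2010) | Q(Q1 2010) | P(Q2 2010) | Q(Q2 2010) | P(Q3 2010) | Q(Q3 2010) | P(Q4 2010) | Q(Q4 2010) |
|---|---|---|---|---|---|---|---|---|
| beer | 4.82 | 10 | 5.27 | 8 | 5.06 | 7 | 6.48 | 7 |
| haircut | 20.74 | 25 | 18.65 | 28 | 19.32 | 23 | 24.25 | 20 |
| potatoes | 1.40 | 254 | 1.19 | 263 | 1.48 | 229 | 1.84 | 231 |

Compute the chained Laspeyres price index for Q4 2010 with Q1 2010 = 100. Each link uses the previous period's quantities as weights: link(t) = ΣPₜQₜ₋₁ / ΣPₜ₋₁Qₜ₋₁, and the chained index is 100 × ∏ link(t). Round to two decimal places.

Link Q1 2010→Q2 2010:
ΣP(Q2 2010)Q(Q1 2010) = 5.27×10 + 18.65×25 + 1.19×254 = 52.7 + 466.25 + 302.26 = 821.21
ΣP(Q1 2010)Q(Q1 2010) = 4.82×10 + 20.74×25 + 1.40×254 = 48.2 + 518.5 + 355.6 = 922.3
link = 821.21/922.3 = 0.890394
Link Q2 2010→Q3 2010:
ΣP(Q3 2010)Q(Q2 2010) = 5.06×8 + 19.32×28 + 1.48×263 = 40.48 + 540.96 + 389.24 = 970.68
ΣP(Q2 2010)Q(Q2 2010) = 5.27×8 + 18.65×28 + 1.19×263 = 42.16 + 522.2 + 312.97 = 877.33
link = 970.68/877.33 = 1.106402
Link Q3 2010→Q4 2010:
ΣP(Q4 2010)Q(Q3 2010) = 6.48×7 + 24.25×23 + 1.84×229 = 45.36 + 557.75 + 421.36 = 1024.47
ΣP(Q3 2010)Q(Q3 2010) = 5.06×7 + 19.32×23 + 1.48×229 = 35.42 + 444.36 + 338.92 = 818.7
link = 1024.47/818.7 = 1.251337
Chained index = 100 × 0.890394 × 1.106402 × 1.251337 = 123.2735

123.27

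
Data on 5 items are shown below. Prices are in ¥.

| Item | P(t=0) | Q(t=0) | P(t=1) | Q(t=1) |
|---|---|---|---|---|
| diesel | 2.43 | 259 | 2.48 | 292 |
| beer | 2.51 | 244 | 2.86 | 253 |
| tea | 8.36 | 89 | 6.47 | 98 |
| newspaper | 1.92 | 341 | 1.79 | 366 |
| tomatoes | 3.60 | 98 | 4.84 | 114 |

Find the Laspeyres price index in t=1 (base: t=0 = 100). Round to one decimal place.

Laspeyres price index uses base-period quantities as weights.
ΣP(t=1)·Q(t=0) = 2.48×259 + 2.86×244 + 6.47×89 + 1.79×341 + 4.84×98 = 642.32 + 697.84 + 575.83 + 610.39 + 474.32 = 3000.7
ΣP(t=0)·Q(t=0) = 2.43×259 + 2.51×244 + 8.36×89 + 1.92×341 + 3.60×98 = 629.37 + 612.44 + 744.04 + 654.72 + 352.8 = 2993.37
Index = 3000.7 / 2993.37 × 100 = 100.2449

100.2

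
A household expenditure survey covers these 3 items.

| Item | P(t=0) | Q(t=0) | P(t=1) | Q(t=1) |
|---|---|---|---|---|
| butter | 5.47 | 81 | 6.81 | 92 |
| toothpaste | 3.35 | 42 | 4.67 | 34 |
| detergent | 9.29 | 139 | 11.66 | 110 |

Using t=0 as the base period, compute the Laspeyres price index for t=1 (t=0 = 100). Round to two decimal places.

126.31

Laspeyres price index uses base-period quantities as weights.
ΣP(t=1)·Q(t=0) = 6.81×81 + 4.67×42 + 11.66×139 = 551.61 + 196.14 + 1620.74 = 2368.49
ΣP(t=0)·Q(t=0) = 5.47×81 + 3.35×42 + 9.29×139 = 443.07 + 140.7 + 1291.31 = 1875.08
Index = 2368.49 / 1875.08 × 100 = 126.3141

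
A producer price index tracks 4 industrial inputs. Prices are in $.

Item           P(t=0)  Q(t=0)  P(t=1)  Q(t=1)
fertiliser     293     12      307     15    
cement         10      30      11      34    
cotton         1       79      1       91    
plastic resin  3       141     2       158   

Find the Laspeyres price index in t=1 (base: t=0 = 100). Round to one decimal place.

Laspeyres price index uses base-period quantities as weights.
ΣP(t=1)·Q(t=0) = 307×12 + 11×30 + 1×79 + 2×141 = 3684 + 330 + 79 + 282 = 4375
ΣP(t=0)·Q(t=0) = 293×12 + 10×30 + 1×79 + 3×141 = 3516 + 300 + 79 + 423 = 4318
Index = 4375 / 4318 × 100 = 101.3201

101.3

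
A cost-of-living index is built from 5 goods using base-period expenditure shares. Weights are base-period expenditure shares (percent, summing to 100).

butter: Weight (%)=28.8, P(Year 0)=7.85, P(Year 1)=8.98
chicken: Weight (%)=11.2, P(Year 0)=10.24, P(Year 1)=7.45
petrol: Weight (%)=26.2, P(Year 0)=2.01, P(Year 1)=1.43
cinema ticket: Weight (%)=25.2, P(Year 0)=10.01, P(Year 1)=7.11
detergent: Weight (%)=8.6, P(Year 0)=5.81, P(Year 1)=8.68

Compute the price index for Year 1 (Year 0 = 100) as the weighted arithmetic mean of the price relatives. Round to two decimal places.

90.48

butter: 28.8 × (8.98/7.85) = 28.8 × 1.143949 = 32.9457
chicken: 11.2 × (7.45/10.24) = 11.2 × 0.727539 = 8.1484
petrol: 26.2 × (1.43/2.01) = 26.2 × 0.711443 = 18.6398
cinema ticket: 25.2 × (7.11/10.01) = 25.2 × 0.710290 = 17.8993
detergent: 8.6 × (8.68/5.81) = 8.6 × 1.493976 = 12.8482
Index = Σ wᵢ·(p₁ᵢ/p₀ᵢ) = 32.9457 + 8.1484 + 18.6398 + 17.8993 + 12.8482 = 90.4815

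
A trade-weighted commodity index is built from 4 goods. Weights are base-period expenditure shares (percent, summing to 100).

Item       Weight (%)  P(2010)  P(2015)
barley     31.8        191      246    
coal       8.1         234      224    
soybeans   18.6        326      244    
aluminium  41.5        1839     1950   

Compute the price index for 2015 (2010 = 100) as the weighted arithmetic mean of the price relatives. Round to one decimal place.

barley: 31.8 × (246/191) = 31.8 × 1.287958 = 40.9571
coal: 8.1 × (224/234) = 8.1 × 0.957265 = 7.7538
soybeans: 18.6 × (244/326) = 18.6 × 0.748466 = 13.9215
aluminium: 41.5 × (1950/1839) = 41.5 × 1.060359 = 44.0049
Index = Σ wᵢ·(p₁ᵢ/p₀ᵢ) = 40.9571 + 7.7538 + 13.9215 + 44.0049 = 106.6373

106.6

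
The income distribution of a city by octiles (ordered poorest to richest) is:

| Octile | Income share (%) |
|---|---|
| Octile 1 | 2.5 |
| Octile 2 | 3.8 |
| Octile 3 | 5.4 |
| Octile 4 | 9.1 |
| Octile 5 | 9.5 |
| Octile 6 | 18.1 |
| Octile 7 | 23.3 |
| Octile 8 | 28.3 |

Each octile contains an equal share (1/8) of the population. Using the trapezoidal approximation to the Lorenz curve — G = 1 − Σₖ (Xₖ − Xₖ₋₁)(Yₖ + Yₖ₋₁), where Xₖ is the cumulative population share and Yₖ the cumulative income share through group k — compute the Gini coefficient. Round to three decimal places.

Cumulative income shares Yₖ: 0.0250, 0.0630, 0.1170, 0.2080, 0.3030, 0.4840, 0.7170, 1.0000
Σ (Xₖ−Xₖ₋₁)(Yₖ+Yₖ₋₁) = (1/8)(0.0250+0.0000) + (1/8)(0.0630+0.0250) + (1/8)(0.1170+0.0630) + (1/8)(0.2080+0.1170) + (1/8)(0.3030+0.2080) + (1/8)(0.4840+0.3030) + (1/8)(0.7170+0.4840) + (1/8)(1.0000+0.7170)
  = 0.0031 + 0.0110 + 0.0225 + 0.0406 + 0.0639 + 0.0984 + 0.1501 + 0.2146 = 0.6043
G = 1 − 0.6043 = 0.3957

0.396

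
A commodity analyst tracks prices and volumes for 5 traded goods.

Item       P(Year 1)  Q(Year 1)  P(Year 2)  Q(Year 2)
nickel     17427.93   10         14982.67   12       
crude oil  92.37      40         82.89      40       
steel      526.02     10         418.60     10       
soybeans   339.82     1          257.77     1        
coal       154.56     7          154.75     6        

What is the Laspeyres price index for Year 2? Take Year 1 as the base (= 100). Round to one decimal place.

85.9

Laspeyres price index uses base-period quantities as weights.
ΣP(Year 2)·Q(Year 1) = 14982.67×10 + 82.89×40 + 418.60×10 + 257.77×1 + 154.75×7 = 149826.7 + 3315.6 + 4186 + 257.77 + 1083.25 = 158669.32
ΣP(Year 1)·Q(Year 1) = 17427.93×10 + 92.37×40 + 526.02×10 + 339.82×1 + 154.56×7 = 174279.3 + 3694.8 + 5260.2 + 339.82 + 1081.92 = 184656.04
Index = 158669.32 / 184656.04 × 100 = 85.9270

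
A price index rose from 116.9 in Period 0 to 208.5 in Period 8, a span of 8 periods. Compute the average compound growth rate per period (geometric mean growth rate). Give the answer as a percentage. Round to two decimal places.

7.50%

Growth factor = (208.5/116.9)^(1/8) = (1.783576)^(1/8) = 1.075007
Growth rate = 1.075007 − 1 = 0.075007 = 7.5007%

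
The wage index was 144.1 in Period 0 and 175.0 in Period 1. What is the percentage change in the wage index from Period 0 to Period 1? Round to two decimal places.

21.44%

Change = (175.0 − 144.1) / 144.1 × 100
       = 30.9 / 144.1 × 100 = 21.4434%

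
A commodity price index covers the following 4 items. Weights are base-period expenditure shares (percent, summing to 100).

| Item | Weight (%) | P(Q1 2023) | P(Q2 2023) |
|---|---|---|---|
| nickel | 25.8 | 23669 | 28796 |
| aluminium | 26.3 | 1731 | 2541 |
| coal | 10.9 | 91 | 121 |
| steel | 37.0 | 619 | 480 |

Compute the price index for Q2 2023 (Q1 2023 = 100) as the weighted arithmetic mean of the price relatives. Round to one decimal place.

113.2

nickel: 25.8 × (28796/23669) = 25.8 × 1.216612 = 31.3886
aluminium: 26.3 × (2541/1731) = 26.3 × 1.467938 = 38.6068
coal: 10.9 × (121/91) = 10.9 × 1.329670 = 14.4934
steel: 37.0 × (480/619) = 37.0 × 0.775444 = 28.6914
Index = Σ wᵢ·(p₁ᵢ/p₀ᵢ) = 31.3886 + 38.6068 + 14.4934 + 28.6914 = 113.1802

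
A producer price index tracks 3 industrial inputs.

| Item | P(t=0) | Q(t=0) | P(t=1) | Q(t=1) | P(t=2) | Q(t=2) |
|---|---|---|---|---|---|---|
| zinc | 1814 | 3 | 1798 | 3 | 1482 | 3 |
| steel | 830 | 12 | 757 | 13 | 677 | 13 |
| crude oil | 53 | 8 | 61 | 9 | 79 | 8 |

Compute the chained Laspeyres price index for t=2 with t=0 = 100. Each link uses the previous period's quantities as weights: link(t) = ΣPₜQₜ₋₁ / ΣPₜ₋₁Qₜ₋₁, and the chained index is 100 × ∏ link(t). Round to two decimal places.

Link t=0→t=1:
ΣP(t=1)Q(t=0) = 1798×3 + 757×12 + 61×8 = 5394 + 9084 + 488 = 14966
ΣP(t=0)Q(t=0) = 1814×3 + 830×12 + 53×8 = 5442 + 9960 + 424 = 15826
link = 14966/15826 = 0.945659
Link t=1→t=2:
ΣP(t=2)Q(t=1) = 1482×3 + 677×13 + 79×9 = 4446 + 8801 + 711 = 13958
ΣP(t=1)Q(t=1) = 1798×3 + 757×13 + 61×9 = 5394 + 9841 + 549 = 15784
link = 13958/15784 = 0.884313
Chained index = 100 × 0.945659 × 0.884313 = 83.6259

83.63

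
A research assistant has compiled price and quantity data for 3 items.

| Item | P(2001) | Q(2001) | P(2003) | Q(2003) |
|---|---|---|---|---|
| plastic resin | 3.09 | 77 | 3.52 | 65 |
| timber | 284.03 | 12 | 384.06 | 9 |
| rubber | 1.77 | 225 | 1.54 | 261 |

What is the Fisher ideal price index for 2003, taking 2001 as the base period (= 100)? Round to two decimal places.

Laspeyres component (base-period weights):
ΣP(2003)Q(2001) = 3.52×77 + 384.06×12 + 1.54×225 = 271.04 + 4608.72 + 346.5 = 5226.26
ΣP(2001)Q(2001) = 3.09×77 + 284.03×12 + 1.77×225 = 237.93 + 3408.36 + 398.25 = 4044.54
L = 5226.26 / 4044.54 × 100 = 129.2177
Paasche component (current-period weights):
ΣP(2003)Q(2003) = 3.52×65 + 384.06×9 + 1.54×261 = 228.8 + 3456.54 + 401.94 = 4087.28
ΣP(2001)Q(2003) = 3.09×65 + 284.03×9 + 1.77×261 = 200.85 + 2556.27 + 461.97 = 3219.09
P = 4087.28 / 3219.09 × 100 = 126.9700
Fisher = √(L × P) = √(129.2177 × 126.9700) = 128.0889

128.09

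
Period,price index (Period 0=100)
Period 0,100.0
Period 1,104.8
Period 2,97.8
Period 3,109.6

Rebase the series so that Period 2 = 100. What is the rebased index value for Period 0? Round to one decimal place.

Rebased(Period 0) = 100.0 / 97.8 × 100 = 102.2495

102.2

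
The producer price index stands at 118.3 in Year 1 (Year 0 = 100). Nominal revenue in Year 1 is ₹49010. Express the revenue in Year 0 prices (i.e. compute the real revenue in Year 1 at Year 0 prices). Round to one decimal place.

Real = Nominal ÷ (Index/100) = 49010 ÷ (118.3/100)
     = 49010 ÷ 1.183 = 41428.5714

41428.6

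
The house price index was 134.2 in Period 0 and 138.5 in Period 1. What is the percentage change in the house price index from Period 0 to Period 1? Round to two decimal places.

Change = (138.5 − 134.2) / 134.2 × 100
       = 4.3 / 134.2 × 100 = 3.2042%

3.20%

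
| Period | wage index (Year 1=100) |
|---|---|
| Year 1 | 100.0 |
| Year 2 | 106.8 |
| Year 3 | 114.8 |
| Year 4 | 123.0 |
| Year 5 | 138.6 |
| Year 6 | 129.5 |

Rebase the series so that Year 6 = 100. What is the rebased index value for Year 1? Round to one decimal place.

Rebased(Year 1) = 100.0 / 129.5 × 100 = 77.2201

77.2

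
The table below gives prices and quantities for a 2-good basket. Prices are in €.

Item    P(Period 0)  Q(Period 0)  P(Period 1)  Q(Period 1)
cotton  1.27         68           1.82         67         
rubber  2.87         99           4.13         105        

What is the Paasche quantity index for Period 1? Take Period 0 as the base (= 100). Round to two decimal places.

104.31

Paasche quantity index uses current-period prices as weights.
ΣP(Period 1)·Q(Period 1) = 1.82×67 + 4.13×105 = 121.94 + 433.65 = 555.59
ΣP(Period 1)·Q(Period 0) = 1.82×68 + 4.13×99 = 123.76 + 408.87 = 532.63
Index = 555.59 / 532.63 × 100 = 104.3107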